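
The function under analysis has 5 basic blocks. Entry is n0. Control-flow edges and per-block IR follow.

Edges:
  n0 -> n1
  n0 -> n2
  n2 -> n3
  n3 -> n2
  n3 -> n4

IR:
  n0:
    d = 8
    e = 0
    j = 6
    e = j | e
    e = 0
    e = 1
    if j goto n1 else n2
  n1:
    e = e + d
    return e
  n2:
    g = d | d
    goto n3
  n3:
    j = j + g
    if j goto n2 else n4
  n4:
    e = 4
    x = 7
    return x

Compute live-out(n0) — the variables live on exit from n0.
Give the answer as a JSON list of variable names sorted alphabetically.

Answer: ["d", "e", "j"]

Derivation:
def/use:
  n0: def={d,e,j} ue=∅
  n1: def={e} ue={d,e}
  n2: def={g} ue={d}
  n3: def={j} ue={g,j}
  n4: def={e,x} ue=∅

Live sets:
  n0 li=∅ lo={d,e,j}
  n1 li={d,e} lo=∅
  n2 li={d,j} lo={d,g,j}
  n3 li={d,g,j} lo={d,j}
  n4 li=∅ lo=∅

live-out(n0) = ["d", "e", "j"]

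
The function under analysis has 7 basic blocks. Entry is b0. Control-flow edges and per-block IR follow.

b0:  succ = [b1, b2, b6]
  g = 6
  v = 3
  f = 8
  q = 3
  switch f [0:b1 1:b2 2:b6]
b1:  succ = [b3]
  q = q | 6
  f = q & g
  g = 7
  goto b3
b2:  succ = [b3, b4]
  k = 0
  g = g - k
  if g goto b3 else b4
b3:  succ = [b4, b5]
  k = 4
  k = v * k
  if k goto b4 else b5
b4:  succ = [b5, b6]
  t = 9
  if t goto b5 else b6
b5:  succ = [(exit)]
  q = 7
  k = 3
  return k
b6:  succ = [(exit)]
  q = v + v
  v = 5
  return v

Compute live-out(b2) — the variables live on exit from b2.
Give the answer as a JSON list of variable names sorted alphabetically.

Per-block:
  b0: def={f,g,q,v} ue=∅
  b1: def={f,g,q} ue={g,q}
  b2: def={g,k} ue={g}
  b3: def={k} ue={v}
  b4: def={t} ue=∅
  b5: def={k,q} ue=∅
  b6: def={q,v} ue={v}

Liveness:
  live b0: ∅→{g,q,v}
  live b1: {g,q,v}→{v}
  live b2: {g,v}→{v}
  live b3: {v}→{v}
  live b4: {v}→{v}
  live b5: ∅→∅
  live b6: {v}→∅

live-out(b2) = ["v"]

Answer: ["v"]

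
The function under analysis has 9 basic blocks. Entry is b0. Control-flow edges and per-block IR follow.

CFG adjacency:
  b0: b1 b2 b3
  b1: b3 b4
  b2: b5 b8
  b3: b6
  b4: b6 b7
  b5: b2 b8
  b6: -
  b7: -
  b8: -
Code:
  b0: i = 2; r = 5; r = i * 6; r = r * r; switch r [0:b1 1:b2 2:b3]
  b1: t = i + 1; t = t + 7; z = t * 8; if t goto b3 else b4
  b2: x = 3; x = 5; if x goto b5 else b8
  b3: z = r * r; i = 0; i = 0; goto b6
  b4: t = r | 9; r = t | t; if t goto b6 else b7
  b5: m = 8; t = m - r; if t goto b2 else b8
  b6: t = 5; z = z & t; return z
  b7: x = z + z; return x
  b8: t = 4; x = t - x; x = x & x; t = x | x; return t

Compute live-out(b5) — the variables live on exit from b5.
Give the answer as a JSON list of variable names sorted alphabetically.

Per-block:
  b0: def={i,r} ue=∅
  b1: def={t,z} ue={i}
  b2: def={x} ue=∅
  b3: def={i,z} ue={r}
  b4: def={r,t} ue={r}
  b5: def={m,t} ue={r}
  b6: def={t,z} ue={z}
  b7: def={x} ue={z}
  b8: def={t,x} ue={x}

Liveness:
  live b0: ∅→{i,r}
  live b1: {i,r}→{r,z}
  live b2: {r}→{r,x}
  live b3: {r}→{z}
  live b4: {r,z}→{z}
  live b5: {r,x}→{r,x}
  live b6: {z}→∅
  live b7: {z}→∅
  live b8: {x}→∅

live-out(b5) = ["r", "x"]

Answer: ["r", "x"]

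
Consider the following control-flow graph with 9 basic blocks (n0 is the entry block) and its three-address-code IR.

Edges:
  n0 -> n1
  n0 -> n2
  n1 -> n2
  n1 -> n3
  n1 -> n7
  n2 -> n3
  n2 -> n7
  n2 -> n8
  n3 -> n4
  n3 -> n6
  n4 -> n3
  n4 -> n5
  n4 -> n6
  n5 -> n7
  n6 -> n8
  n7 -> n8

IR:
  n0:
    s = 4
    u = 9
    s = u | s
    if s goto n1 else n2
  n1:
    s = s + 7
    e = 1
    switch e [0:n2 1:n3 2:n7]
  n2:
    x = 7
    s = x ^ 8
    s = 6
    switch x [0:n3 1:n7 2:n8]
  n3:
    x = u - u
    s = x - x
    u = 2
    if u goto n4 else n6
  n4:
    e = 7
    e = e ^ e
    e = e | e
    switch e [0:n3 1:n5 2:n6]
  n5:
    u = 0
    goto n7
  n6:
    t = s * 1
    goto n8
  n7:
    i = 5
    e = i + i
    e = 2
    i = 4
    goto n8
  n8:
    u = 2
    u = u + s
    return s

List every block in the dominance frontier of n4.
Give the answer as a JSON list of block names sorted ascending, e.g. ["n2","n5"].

Answer: ["n3", "n6", "n7"]

Analysis:
idom tree: n1←n0 n2←n0 n3←n0 n4←n3 n5←n4 n6←n3 n7←n0 n8←n0
Join-block Dom:
  n2: preds {n0,n1}: {n0} ∩ {n0,n1} = {n0}; idom=n0
  n3: preds {n1,n2,n4}: {n0,n1} ∩ {n0,n2} ∩ {n0,n3,n4} = {n0}; idom=n0
  n6: preds {n3,n4}: {n0,n3} ∩ {n0,n3,n4} = {n0,n3}; idom=n3
  n7: preds {n1,n2,n5}: {n0,n1} ∩ {n0,n2} ∩ {n0,n3,n4,n5} = {n0}; idom=n0
  n8: preds {n2,n6,n7}: {n0,n2} ∩ {n0,n3,n6} ∩ {n0,n7} = {n0}; idom=n0

DF derivation:
  join n2 pred n0: · stop@n0
  join n2 pred n1: n1 stop@n0
  join n3 pred n1: n1 stop@n0
  join n3 pred n2: n2 stop@n0
  join n3 pred n4: n4→n3 stop@n0
  join n6 pred n3: · stop@n3
  join n6 pred n4: n4 stop@n3
  join n7 pred n1: n1 stop@n0
  join n7 pred n2: n2 stop@n0
  join n7 pred n5: n5→n4→n3 stop@n0
  join n8 pred n2: n2 stop@n0
  join n8 pred n6: n6→n3 stop@n0
  join n8 pred n7: n7 stop@n0
  DF(n0)=∅
  DF(n1)={n2,n3,n7}
  DF(n2)={n3,n7,n8}
  DF(n3)={n3,n7,n8}
  DF(n4)={n3,n6,n7}
  DF(n5)={n7}
  DF(n6)={n8}
  DF(n7)={n8}
  DF(n8)=∅

DF(n4) = ["n3", "n6", "n7"]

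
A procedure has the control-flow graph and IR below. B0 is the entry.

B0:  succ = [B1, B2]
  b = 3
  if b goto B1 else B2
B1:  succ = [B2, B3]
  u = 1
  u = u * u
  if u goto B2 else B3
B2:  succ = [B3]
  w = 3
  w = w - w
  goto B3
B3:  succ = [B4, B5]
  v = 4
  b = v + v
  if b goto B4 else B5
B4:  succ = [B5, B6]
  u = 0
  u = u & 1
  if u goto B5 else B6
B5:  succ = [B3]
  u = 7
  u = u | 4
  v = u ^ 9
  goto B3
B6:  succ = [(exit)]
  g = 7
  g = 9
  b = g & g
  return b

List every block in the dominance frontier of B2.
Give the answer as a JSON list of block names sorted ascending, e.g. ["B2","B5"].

Answer: ["B3"]

Analysis:
idom tree: B1←B0 B2←B0 B3←B0 B4←B3 B5←B3 B6←B4
Join-block Dom:
  B2: preds {B0,B1}: {B0} ∩ {B0,B1} = {B0}; idom=B0
  B3: preds {B1,B2,B5}: {B0,B1} ∩ {B0,B2} ∩ {B0,B3,B5} = {B0}; idom=B0
  B5: preds {B3,B4}: {B0,B3} ∩ {B0,B3,B4} = {B0,B3}; idom=B3

DF derivation:
  join B2 pred B0: · stop@B0
  join B2 pred B1: B1 stop@B0
  join B3 pred B1: B1 stop@B0
  join B3 pred B2: B2 stop@B0
  join B3 pred B5: B5→B3 stop@B0
  join B5 pred B3: · stop@B3
  join B5 pred B4: B4 stop@B3
  B0 → ∅
  B1 → {B2,B3}
  B2 → {B3}
  B3 → {B3}
  B4 → {B5}
  B5 → {B3}
  B6 → ∅

DF(B2) = ["B3"]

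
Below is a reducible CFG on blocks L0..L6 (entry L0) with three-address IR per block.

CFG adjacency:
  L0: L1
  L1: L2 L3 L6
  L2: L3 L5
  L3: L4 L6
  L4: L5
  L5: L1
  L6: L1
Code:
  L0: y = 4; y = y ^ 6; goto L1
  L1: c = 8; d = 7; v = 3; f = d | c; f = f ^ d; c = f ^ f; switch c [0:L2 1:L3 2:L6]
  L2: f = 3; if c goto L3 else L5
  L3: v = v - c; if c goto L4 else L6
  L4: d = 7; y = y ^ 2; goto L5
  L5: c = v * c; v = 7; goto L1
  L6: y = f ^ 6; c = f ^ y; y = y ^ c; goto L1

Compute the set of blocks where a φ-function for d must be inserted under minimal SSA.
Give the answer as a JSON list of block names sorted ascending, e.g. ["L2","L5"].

Answer: ["L1", "L5"]

Working:
idom tree: L1←L0 L2←L1 L3←L1 L4←L3 L5←L1 L6←L1
Dom at joins:
  L1: preds {L0,L5,L6}: {L0} ∩ {L0,L1,L5} ∩ {L0,L1,L6} = {L0}; idom=L0
  L3: preds {L1,L2}: {L0,L1} ∩ {L0,L1,L2} = {L0,L1}; idom=L1
  L5: preds {L2,L4}: {L0,L1,L2} ∩ {L0,L1,L3,L4} = {L0,L1}; idom=L1
  L6: preds {L1,L3}: {L0,L1} ∩ {L0,L1,L3} = {L0,L1}; idom=L1

Frontier:
  L1←L0: walk · to L0
  L1←L5: walk L5→L1 to L0
  L1←L6: walk L6→L1 to L0
  L3←L1: walk · to L1
  L3←L2: walk L2 to L1
  L5←L2: walk L2 to L1
  L5←L4: walk L4→L3 to L1
  L6←L1: walk · to L1
  L6←L3: walk L3 to L1
  DF(L0)=∅
  DF(L1)={L1}
  DF(L2)={L3,L5}
  DF(L3)={L5,L6}
  DF(L4)={L5}
  DF(L5)={L1}
  DF(L6)={L1}

φ for d: defs {L1,L4}
  DF⁺ = {L1,L5}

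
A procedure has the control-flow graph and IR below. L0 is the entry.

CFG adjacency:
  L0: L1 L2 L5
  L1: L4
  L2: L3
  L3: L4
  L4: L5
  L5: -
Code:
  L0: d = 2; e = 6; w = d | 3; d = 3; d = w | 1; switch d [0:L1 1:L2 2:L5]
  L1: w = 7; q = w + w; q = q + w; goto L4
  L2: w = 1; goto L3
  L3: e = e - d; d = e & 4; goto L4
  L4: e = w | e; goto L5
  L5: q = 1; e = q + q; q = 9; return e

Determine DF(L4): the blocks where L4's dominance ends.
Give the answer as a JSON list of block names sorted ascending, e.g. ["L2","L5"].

idom tree: L1←L0 L2←L0 L3←L2 L4←L0 L5←L0
Dom at joins:
  L4: preds {L1,L3}: {L0,L1} ∩ {L0,L2,L3} = {L0}; idom=L0
  L5: preds {L0,L4}: {L0} ∩ {L0,L4} = {L0}; idom=L0

DF derivation:
  join L4 pred L1: L1 stop@L0
  join L4 pred L3: L3→L2 stop@L0
  join L5 pred L0: · stop@L0
  join L5 pred L4: L4 stop@L0
  L0: DF=∅
  L1: DF={L4}
  L2: DF={L4}
  L3: DF={L4}
  L4: DF={L5}
  L5: DF=∅

DF(L4) = ["L5"]

Answer: ["L5"]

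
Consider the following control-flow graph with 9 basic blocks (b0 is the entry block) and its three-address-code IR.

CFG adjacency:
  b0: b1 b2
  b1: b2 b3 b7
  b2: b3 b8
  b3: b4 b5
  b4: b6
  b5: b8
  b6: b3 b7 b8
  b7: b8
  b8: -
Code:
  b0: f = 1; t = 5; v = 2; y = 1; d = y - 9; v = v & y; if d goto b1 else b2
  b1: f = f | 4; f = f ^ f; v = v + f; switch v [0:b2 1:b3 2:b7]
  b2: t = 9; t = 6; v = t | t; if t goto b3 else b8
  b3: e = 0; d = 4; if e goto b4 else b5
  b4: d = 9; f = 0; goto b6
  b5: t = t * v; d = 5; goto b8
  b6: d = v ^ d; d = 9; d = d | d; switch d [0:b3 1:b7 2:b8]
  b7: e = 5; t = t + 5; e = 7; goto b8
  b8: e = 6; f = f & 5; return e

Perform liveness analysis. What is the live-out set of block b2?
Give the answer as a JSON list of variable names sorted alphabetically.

Block summaries:
  b0: def={d,f,t,v,y} ue=∅
  b1: def={f,v} ue={f,v}
  b2: def={t,v} ue=∅
  b3: def={d,e} ue=∅
  b4: def={d,f} ue=∅
  b5: def={d,t} ue={t,v}
  b6: def={d} ue={d,v}
  b7: def={e,t} ue={t}
  b8: def={e,f} ue={f}

Liveness:
  b0: in=∅ out={f,t,v}
  b1: in={f,t,v} out={f,t,v}
  b2: in={f} out={f,t,v}
  b3: in={f,t,v} out={f,t,v}
  b4: in={t,v} out={d,f,t,v}
  b5: in={f,t,v} out={f}
  b6: in={d,f,t,v} out={f,t,v}
  b7: in={f,t} out={f}
  b8: in={f} out=∅

live-out(b2) = ["f", "t", "v"]

Answer: ["f", "t", "v"]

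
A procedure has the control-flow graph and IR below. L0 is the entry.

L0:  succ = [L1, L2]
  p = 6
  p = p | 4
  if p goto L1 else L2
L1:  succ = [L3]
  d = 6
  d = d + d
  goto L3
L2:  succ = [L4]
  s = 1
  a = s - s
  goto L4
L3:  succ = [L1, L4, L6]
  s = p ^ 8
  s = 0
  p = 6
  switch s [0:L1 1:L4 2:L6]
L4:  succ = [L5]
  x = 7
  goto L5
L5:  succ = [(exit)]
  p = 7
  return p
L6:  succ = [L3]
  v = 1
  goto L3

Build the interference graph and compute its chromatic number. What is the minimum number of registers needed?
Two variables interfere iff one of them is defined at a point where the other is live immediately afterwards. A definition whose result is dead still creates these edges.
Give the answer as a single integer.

Answer: 2

Analysis:
Per-block:
  L0 def {p} use ∅
  L1 def {d} use ∅
  L2 def {a,s} use ∅
  L3 def {p,s} use {p}
  L4 def {x} use ∅
  L5 def {p} use ∅
  L6 def {v} use ∅

Backward fixpoint:
  L0 li=∅ lo={p}
  L1 li={p} lo={p}
  L2 li=∅ lo=∅
  L3 li={p} lo={p}
  L4 li=∅ lo=∅
  L5 li=∅ lo=∅
  L6 li={p} lo={p}

Interference:
  a: ∅
  d: {p}
  p: {d,s,v}
  s: {p}
  v: {p}
  x: ∅

Colouring:
  {d,p} pairwise interfere (2-clique) ⇒ χ ≥ 2
  2-colouring: R0={a,p,x}  R1={d,s,v}
  χ = 2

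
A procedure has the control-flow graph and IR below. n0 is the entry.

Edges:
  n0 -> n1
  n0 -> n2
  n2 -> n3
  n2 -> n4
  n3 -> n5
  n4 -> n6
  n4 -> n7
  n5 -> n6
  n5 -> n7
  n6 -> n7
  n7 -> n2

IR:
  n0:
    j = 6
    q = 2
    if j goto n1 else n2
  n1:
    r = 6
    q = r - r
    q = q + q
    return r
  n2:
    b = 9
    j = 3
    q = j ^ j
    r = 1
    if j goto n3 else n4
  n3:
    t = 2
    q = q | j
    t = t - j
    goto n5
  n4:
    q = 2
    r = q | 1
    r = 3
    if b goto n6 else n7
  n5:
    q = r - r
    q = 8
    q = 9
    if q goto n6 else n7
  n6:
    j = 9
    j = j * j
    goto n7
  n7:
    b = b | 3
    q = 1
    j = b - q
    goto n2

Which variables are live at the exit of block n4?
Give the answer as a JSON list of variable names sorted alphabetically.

Answer: ["b"]

Derivation:
Block summaries:
  n0: {j,q} / ∅
  n1: {q,r} / ∅
  n2: {b,j,q,r} / ∅
  n3: {q,t} / {j,q}
  n4: {q,r} / {b}
  n5: {q} / {r}
  n6: {j} / ∅
  n7: {b,j,q} / {b}

Backward fixpoint:
  n0 li=∅ lo=∅
  n1 li=∅ lo=∅
  n2 li=∅ lo={b,j,q,r}
  n3 li={b,j,q,r} lo={b,r}
  n4 li={b} lo={b}
  n5 li={b,r} lo={b}
  n6 li={b} lo={b}
  n7 li={b} lo=∅

live-out(n4) = ["b"]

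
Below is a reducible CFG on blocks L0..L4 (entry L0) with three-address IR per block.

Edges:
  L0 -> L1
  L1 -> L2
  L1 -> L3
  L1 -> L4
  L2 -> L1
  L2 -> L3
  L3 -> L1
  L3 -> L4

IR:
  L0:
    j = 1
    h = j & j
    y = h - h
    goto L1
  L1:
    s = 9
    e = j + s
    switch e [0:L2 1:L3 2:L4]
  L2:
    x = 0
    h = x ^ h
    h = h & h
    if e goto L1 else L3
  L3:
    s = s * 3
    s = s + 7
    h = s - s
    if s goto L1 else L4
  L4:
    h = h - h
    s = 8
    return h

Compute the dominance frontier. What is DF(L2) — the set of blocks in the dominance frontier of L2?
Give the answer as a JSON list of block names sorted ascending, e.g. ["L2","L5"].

idom tree: L1←L0 L2←L1 L3←L1 L4←L1
Join-block Dom:
  L1: preds {L0,L2,L3}: {L0} ∩ {L0,L1,L2} ∩ {L0,L1,L3} = {L0}; idom=L0
  L3: preds {L1,L2}: {L0,L1} ∩ {L0,L1,L2} = {L0,L1}; idom=L1
  L4: preds {L1,L3}: {L0,L1} ∩ {L0,L1,L3} = {L0,L1}; idom=L1

DF derivation:
  L1←L0: walk · to L0
  L1←L2: walk L2→L1 to L0
  L1←L3: walk L3→L1 to L0
  L3←L1: walk · to L1
  L3←L2: walk L2 to L1
  L4←L1: walk · to L1
  L4←L3: walk L3 to L1
  L0: DF=∅
  L1: DF={L1}
  L2: DF={L1,L3}
  L3: DF={L1,L4}
  L4: DF=∅

DF(L2) = ["L1", "L3"]

Answer: ["L1", "L3"]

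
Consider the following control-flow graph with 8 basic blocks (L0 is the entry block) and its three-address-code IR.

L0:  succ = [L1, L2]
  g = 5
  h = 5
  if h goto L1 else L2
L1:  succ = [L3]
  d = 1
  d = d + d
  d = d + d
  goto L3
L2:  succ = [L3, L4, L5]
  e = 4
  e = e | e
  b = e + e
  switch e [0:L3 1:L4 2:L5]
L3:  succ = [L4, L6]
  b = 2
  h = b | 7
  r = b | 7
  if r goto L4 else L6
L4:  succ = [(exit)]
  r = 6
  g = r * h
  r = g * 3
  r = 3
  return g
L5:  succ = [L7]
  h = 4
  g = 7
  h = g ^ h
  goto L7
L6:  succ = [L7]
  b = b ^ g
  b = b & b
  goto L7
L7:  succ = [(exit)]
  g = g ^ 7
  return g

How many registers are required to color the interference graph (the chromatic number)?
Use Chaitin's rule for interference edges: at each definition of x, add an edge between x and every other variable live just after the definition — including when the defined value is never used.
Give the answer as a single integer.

def/use:
  L0: def={g,h} ue=∅
  L1: def={d} ue=∅
  L2: def={b,e} ue=∅
  L3: def={b,h,r} ue=∅
  L4: def={g,r} ue={h}
  L5: def={g,h} ue=∅
  L6: def={b} ue={b,g}
  L7: def={g} ue={g}

Backward fixpoint:
  L0 li=∅ lo={g,h}
  L1 li={g} lo={g}
  L2 li={g,h} lo={g,h}
  L3 li={g} lo={b,g,h}
  L4 li={h} lo=∅
  L5 li=∅ lo={g}
  L6 li={b,g} lo={g}
  L7 li={g} lo=∅

Conflict graph:
  b↔{e,g,h,r}
  d↔{g}
  e↔{b,g,h}
  g↔{b,d,e,h,r}
  h↔{b,e,g,r}
  r↔{b,g,h}

Colouring:
  lower bound: {b,e,g,h} mutually conflict ⇒ χ ≥ 4
  assign b→r1 d→r1 e→r3 g→r0 h→r2 r→r3 — no edge inside a register ⇒ χ ≤ 4
  χ = 4

Answer: 4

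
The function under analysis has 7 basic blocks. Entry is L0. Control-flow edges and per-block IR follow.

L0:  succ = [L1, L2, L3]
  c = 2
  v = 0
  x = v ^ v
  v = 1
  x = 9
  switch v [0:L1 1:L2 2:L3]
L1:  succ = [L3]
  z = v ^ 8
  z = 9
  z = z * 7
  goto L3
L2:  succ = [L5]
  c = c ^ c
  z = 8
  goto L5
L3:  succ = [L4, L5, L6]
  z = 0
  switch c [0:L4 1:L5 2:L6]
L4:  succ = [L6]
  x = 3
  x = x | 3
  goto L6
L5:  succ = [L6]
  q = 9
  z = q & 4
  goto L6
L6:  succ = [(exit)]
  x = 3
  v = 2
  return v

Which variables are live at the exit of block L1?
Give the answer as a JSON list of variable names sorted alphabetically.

Per-block:
  L0: {c,v,x} / ∅
  L1: {z} / {v}
  L2: {c,z} / {c}
  L3: {z} / {c}
  L4: {x} / ∅
  L5: {q,z} / ∅
  L6: {v,x} / ∅

Backward fixpoint:
  L0: in=∅ out={c,v}
  L1: in={c,v} out={c}
  L2: in={c} out=∅
  L3: in={c} out=∅
  L4: in=∅ out=∅
  L5: in=∅ out=∅
  L6: in=∅ out=∅

live-out(L1) = ["c"]

Answer: ["c"]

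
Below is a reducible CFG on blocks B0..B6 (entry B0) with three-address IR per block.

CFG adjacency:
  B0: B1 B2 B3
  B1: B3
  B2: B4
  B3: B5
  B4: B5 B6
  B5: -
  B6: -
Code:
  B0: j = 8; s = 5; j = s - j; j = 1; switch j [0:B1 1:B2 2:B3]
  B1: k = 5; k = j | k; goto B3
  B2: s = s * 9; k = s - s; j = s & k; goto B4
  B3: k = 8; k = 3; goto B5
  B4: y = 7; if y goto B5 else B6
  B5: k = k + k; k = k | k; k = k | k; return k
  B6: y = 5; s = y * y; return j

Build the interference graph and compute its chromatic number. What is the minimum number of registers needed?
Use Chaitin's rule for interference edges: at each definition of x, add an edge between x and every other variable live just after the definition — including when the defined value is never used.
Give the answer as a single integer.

Block summaries:
  B0: {j,s} / ∅
  B1: {k} / {j}
  B2: {j,k,s} / {s}
  B3: {k} / ∅
  B4: {y} / ∅
  B5: {k} / {k}
  B6: {s,y} / {j}

Liveness:
  live B0: ∅→{j,s}
  live B1: {j}→∅
  live B2: {s}→{j,k}
  live B3: ∅→{k}
  live B4: {j,k}→{j,k}
  live B5: {k}→∅
  live B6: {j}→∅

Interference:
  j — {k,s,y}
  k — {j,s,y}
  s — {j,k}
  y — {j,k}

Registers:
  lower bound: {j,k,s} mutually conflict ⇒ χ ≥ 3
  3-colouring: c0={j}  c1={k}  c2={s,y}
  χ = 3

Answer: 3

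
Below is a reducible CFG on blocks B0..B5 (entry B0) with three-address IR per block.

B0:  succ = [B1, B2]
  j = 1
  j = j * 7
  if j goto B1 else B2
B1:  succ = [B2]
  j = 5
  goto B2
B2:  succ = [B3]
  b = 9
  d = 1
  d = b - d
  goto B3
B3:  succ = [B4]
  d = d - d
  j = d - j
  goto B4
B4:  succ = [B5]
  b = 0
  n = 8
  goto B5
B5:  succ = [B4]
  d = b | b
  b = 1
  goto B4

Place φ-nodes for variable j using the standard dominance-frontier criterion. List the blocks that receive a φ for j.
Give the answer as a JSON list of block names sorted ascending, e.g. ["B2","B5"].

Answer: ["B2"]

Working:
idom tree: B1←B0 B2←B0 B3←B2 B4←B3 B5←B4
Dom at joins:
  B2: preds {B0,B1}: {B0} ∩ {B0,B1} = {B0}; idom=B0
  B4: preds {B3,B5}: {B0,B2,B3} ∩ {B0,B2,B3,B4,B5} = {B0,B2,B3}; idom=B3

Frontier:
  join B2 pred B0: · stop@B0
  join B2 pred B1: B1 stop@B0
  join B4 pred B3: · stop@B3
  join B4 pred B5: B5→B4 stop@B3
  B0 → ∅
  B1 → {B2}
  B2 → ∅
  B3 → ∅
  B4 → {B4}
  B5 → {B4}

φ for j: defs {B0,B1,B3}
  DF⁺ = {B2}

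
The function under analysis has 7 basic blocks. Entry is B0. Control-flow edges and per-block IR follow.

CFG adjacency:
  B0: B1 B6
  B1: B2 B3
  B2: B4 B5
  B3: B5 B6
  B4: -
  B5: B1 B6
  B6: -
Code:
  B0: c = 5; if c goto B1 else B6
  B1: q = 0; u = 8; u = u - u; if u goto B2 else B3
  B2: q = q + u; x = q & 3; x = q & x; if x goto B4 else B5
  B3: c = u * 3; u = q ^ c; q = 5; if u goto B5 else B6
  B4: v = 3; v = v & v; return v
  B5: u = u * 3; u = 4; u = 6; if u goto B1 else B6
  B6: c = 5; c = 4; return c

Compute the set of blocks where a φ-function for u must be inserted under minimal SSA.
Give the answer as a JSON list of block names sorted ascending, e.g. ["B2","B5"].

Answer: ["B1", "B5", "B6"]

Derivation:
idom tree: B1←B0 B2←B1 B3←B1 B4←B2 B5←B1 B6←B0
Dom at joins:
  B1: preds {B0,B5}: {B0} ∩ {B0,B1,B5} = {B0}; idom=B0
  B5: preds {B2,B3}: {B0,B1,B2} ∩ {B0,B1,B3} = {B0,B1}; idom=B1
  B6: preds {B0,B3,B5}: {B0} ∩ {B0,B1,B3} ∩ {B0,B1,B5} = {B0}; idom=B0

DF derivation:
  join B1 pred B0: · stop@B0
  join B1 pred B5: B5→B1 stop@B0
  join B5 pred B2: B2 stop@B1
  join B5 pred B3: B3 stop@B1
  join B6 pred B0: · stop@B0
  join B6 pred B3: B3→B1 stop@B0
  join B6 pred B5: B5→B1 stop@B0
  B0 → ∅
  B1 → {B1,B6}
  B2 → {B5}
  B3 → {B5,B6}
  B4 → ∅
  B5 → {B1,B6}
  B6 → ∅

φ for u: defs {B1,B3,B5}
  DF⁺ = {B1,B5,B6}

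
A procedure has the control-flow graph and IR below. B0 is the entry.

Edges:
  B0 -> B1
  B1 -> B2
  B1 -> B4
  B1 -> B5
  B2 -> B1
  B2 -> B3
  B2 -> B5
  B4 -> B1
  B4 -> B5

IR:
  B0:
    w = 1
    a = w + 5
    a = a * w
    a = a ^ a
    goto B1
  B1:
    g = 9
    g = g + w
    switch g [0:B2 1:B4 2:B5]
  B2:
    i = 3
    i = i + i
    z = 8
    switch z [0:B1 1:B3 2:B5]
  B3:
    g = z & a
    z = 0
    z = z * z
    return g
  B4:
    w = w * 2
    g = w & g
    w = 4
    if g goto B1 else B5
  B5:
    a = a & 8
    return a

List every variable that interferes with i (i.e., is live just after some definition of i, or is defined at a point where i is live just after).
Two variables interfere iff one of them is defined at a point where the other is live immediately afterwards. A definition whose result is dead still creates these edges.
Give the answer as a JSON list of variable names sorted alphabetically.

Block summaries:
  B0: {a,w} / ∅
  B1: {g} / {w}
  B2: {i,z} / ∅
  B3: {g,z} / {a,z}
  B4: {g,w} / {g,w}
  B5: {a} / {a}

Backward fixpoint:
  live B0: ∅→{a,w}
  live B1: {a,w}→{a,g,w}
  live B2: {a,w}→{a,w,z}
  live B3: {a,z}→∅
  live B4: {a,g,w}→{a,w}
  live B5: {a}→∅

Conflict graph:
  a — {g,i,w,z}
  g — {a,w,z}
  i — {a,w}
  w — {a,g,i,z}
  z — {a,g,w}

N(i) = ["a", "w"]

Answer: ["a", "w"]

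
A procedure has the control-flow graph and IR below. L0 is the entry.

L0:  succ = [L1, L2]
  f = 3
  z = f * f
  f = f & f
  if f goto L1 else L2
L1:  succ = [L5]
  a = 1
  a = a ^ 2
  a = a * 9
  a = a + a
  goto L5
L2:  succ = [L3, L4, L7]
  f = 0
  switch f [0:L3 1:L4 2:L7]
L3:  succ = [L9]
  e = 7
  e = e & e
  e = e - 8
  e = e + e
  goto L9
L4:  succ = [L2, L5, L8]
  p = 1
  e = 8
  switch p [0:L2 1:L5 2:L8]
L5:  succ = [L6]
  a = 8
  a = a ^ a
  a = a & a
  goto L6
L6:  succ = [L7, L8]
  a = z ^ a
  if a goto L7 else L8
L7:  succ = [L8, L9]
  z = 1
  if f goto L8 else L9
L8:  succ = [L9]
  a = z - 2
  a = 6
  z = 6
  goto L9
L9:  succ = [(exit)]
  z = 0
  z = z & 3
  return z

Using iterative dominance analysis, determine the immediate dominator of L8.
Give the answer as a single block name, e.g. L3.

idom tree: L1←L0 L2←L0 L3←L2 L4←L2 L5←L0 L6←L5 L7←L0 L8←L0 L9←L0
Dom at joins:
  L2: preds {L0,L4}: {L0} ∩ {L0,L2,L4} = {L0}; idom=L0
  L5: preds {L1,L4}: {L0,L1} ∩ {L0,L2,L4} = {L0}; idom=L0
  L7: preds {L2,L6}: {L0,L2} ∩ {L0,L5,L6} = {L0}; idom=L0
  L8: preds {L4,L6,L7}: {L0,L2,L4} ∩ {L0,L5,L6} ∩ {L0,L7} = {L0}; idom=L0
  L9: preds {L3,L7,L8}: {L0,L2,L3} ∩ {L0,L7} ∩ {L0,L8} = {L0}; idom=L0

idom(L8) = L0

Answer: L0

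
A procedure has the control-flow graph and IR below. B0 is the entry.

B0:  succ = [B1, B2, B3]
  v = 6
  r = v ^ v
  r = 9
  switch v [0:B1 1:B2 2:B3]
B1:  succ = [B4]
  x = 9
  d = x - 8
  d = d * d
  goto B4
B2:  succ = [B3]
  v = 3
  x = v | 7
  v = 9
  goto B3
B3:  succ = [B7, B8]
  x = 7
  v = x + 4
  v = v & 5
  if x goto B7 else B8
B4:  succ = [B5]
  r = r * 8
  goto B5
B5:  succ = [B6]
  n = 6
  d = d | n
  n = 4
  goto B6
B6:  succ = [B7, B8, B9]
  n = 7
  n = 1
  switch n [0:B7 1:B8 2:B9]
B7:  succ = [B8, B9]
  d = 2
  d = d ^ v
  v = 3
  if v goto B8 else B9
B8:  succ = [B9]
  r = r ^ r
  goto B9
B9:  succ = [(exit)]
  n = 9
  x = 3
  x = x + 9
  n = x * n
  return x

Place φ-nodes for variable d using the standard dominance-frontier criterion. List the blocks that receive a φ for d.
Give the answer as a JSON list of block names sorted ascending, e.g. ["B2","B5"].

Answer: ["B7", "B8", "B9"]

Working:
idom tree: B1←B0 B2←B0 B3←B0 B4←B1 B5←B4 B6←B5 B7←B0 B8←B0 B9←B0
Dom at joins:
  B3: preds {B0,B2}: {B0} ∩ {B0,B2} = {B0}; idom=B0
  B7: preds {B3,B6}: {B0,B3} ∩ {B0,B1,B4,B5,B6} = {B0}; idom=B0
  B8: preds {B3,B6,B7}: {B0,B3} ∩ {B0,B1,B4,B5,B6} ∩ {B0,B7} = {B0}; idom=B0
  B9: preds {B6,B7,B8}: {B0,B1,B4,B5,B6} ∩ {B0,B7} ∩ {B0,B8} = {B0}; idom=B0

Frontier:
  join B3 pred B0: · stop@B0
  join B3 pred B2: B2 stop@B0
  join B7 pred B3: B3 stop@B0
  join B7 pred B6: B6→B5→B4→B1 stop@B0
  join B8 pred B3: B3 stop@B0
  join B8 pred B6: B6→B5→B4→B1 stop@B0
  join B8 pred B7: B7 stop@B0
  join B9 pred B6: B6→B5→B4→B1 stop@B0
  join B9 pred B7: B7 stop@B0
  join B9 pred B8: B8 stop@B0
  B0: DF=∅
  B1: DF={B7,B8,B9}
  B2: DF={B3}
  B3: DF={B7,B8}
  B4: DF={B7,B8,B9}
  B5: DF={B7,B8,B9}
  B6: DF={B7,B8,B9}
  B7: DF={B8,B9}
  B8: DF={B9}
  B9: DF=∅

φ for d: defs {B1,B5,B7}
  DF⁺ = {B7,B8,B9}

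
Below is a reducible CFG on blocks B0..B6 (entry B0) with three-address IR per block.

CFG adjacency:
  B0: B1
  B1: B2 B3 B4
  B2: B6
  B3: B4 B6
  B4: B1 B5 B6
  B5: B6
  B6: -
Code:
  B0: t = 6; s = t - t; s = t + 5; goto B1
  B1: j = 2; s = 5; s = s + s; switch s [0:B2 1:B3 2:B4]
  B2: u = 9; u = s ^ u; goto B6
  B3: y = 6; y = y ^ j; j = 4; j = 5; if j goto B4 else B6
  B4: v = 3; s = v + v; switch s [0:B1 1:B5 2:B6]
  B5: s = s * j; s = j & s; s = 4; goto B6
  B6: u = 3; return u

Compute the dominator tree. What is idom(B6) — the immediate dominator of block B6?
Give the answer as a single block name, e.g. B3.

idom tree: B1←B0 B2←B1 B3←B1 B4←B1 B5←B4 B6←B1
Dom∩ at merges:
  B1: preds {B0,B4}: {B0} ∩ {B0,B1,B4} = {B0}; idom=B0
  B4: preds {B1,B3}: {B0,B1} ∩ {B0,B1,B3} = {B0,B1}; idom=B1
  B6: preds {B2,B3,B4,B5}: {B0,B1,B2} ∩ {B0,B1,B3} ∩ {B0,B1,B4} ∩ {B0,B1,B4,B5} = {B0,B1}; idom=B1

idom(B6) = B1

Answer: B1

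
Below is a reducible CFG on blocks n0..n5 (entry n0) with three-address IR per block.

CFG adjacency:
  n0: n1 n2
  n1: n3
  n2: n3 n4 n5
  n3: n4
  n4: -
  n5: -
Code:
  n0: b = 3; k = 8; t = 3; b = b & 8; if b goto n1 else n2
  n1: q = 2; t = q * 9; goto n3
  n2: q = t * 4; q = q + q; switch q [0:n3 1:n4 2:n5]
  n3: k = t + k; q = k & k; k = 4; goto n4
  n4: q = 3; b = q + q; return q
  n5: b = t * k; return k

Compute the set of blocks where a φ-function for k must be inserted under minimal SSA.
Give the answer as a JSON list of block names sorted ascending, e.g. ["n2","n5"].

idom tree: n1←n0 n2←n0 n3←n0 n4←n0 n5←n2
Join-block Dom:
  n3: preds {n1,n2}: {n0,n1} ∩ {n0,n2} = {n0}; idom=n0
  n4: preds {n2,n3}: {n0,n2} ∩ {n0,n3} = {n0}; idom=n0

DF derivation:
  join n3 pred n1: n1 stop@n0
  join n3 pred n2: n2 stop@n0
  join n4 pred n2: n2 stop@n0
  join n4 pred n3: n3 stop@n0
  n0: DF=∅
  n1: DF={n3}
  n2: DF={n3,n4}
  n3: DF={n4}
  n4: DF=∅
  n5: DF=∅

φ for k: defs {n0,n3}
  DF⁺ = {n4}

Answer: ["n4"]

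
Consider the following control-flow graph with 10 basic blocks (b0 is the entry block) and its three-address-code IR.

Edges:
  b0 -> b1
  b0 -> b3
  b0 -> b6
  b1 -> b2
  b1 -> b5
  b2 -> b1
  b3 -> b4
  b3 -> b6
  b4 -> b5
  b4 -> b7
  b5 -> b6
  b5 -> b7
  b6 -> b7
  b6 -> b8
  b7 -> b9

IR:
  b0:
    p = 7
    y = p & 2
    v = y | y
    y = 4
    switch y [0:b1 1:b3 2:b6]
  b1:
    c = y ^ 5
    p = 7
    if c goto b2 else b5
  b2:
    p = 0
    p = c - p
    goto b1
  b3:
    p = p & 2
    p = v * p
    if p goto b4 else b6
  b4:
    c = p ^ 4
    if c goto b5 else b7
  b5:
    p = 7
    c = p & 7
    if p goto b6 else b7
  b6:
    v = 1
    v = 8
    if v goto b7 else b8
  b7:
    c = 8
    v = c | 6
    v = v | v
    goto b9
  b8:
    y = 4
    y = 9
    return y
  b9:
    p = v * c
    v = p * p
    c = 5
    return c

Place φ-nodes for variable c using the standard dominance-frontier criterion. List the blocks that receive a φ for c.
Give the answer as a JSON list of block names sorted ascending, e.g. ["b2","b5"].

Answer: ["b1", "b5", "b6", "b7"]

Working:
idom tree: b1←b0 b2←b1 b3←b0 b4←b3 b5←b0 b6←b0 b7←b0 b8←b6 b9←b7
Join-block Dom:
  b1: preds {b0,b2}: {b0} ∩ {b0,b1,b2} = {b0}; idom=b0
  b5: preds {b1,b4}: {b0,b1} ∩ {b0,b3,b4} = {b0}; idom=b0
  b6: preds {b0,b3,b5}: {b0} ∩ {b0,b3} ∩ {b0,b5} = {b0}; idom=b0
  b7: preds {b4,b5,b6}: {b0,b3,b4} ∩ {b0,b5} ∩ {b0,b6} = {b0}; idom=b0

DF derivation:
  join b1 pred b0: · stop@b0
  join b1 pred b2: b2→b1 stop@b0
  join b5 pred b1: b1 stop@b0
  join b5 pred b4: b4→b3 stop@b0
  join b6 pred b0: · stop@b0
  join b6 pred b3: b3 stop@b0
  join b6 pred b5: b5 stop@b0
  join b7 pred b4: b4→b3 stop@b0
  join b7 pred b5: b5 stop@b0
  join b7 pred b6: b6 stop@b0
  b0 → ∅
  b1 → {b1,b5}
  b2 → {b1}
  b3 → {b5,b6,b7}
  b4 → {b5,b7}
  b5 → {b6,b7}
  b6 → {b7}
  b7 → ∅
  b8 → ∅
  b9 → ∅

φ for c: defs {b1,b4,b5,b7,b9}
  DF⁺ = {b1,b5,b6,b7}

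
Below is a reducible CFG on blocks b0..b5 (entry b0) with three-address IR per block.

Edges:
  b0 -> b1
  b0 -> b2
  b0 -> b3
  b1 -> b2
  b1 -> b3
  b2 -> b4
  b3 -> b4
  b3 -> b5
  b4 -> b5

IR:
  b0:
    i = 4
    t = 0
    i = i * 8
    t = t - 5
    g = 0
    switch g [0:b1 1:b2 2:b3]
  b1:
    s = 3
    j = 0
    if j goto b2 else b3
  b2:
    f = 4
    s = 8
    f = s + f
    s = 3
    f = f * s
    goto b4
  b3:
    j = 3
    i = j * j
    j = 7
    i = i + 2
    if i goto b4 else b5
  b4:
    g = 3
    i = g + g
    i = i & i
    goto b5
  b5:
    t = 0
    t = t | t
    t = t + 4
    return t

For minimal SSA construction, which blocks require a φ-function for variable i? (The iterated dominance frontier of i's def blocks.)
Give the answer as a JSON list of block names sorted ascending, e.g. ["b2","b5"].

Answer: ["b4", "b5"]

Analysis:
idom tree: b1←b0 b2←b0 b3←b0 b4←b0 b5←b0
Dom∩ at merges:
  b2: preds {b0,b1}: {b0} ∩ {b0,b1} = {b0}; idom=b0
  b3: preds {b0,b1}: {b0} ∩ {b0,b1} = {b0}; idom=b0
  b4: preds {b2,b3}: {b0,b2} ∩ {b0,b3} = {b0}; idom=b0
  b5: preds {b3,b4}: {b0,b3} ∩ {b0,b4} = {b0}; idom=b0

DF walk-up:
  b2←b0: walk · to b0
  b2←b1: walk b1 to b0
  b3←b0: walk · to b0
  b3←b1: walk b1 to b0
  b4←b2: walk b2 to b0
  b4←b3: walk b3 to b0
  b5←b3: walk b3 to b0
  b5←b4: walk b4 to b0
  b0 → ∅
  b1 → {b2,b3}
  b2 → {b4}
  b3 → {b4,b5}
  b4 → {b5}
  b5 → ∅

φ for i: defs {b0,b3,b4}
  DF⁺ = {b4,b5}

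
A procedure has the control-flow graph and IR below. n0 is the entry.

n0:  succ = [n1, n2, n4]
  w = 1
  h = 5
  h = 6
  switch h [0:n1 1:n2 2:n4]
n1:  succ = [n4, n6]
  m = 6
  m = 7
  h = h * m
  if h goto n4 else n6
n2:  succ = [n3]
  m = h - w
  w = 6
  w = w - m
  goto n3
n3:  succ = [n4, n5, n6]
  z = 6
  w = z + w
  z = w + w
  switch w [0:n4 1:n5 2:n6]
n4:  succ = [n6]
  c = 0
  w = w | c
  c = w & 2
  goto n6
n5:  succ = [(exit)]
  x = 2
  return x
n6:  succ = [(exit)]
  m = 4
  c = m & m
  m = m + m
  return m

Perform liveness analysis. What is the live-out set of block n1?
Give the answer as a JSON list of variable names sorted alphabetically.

Answer: ["w"]

Working:
Block summaries:
  n0: {h,w} / ∅
  n1: {h,m} / {h}
  n2: {m,w} / {h,w}
  n3: {w,z} / {w}
  n4: {c,w} / {w}
  n5: {x} / ∅
  n6: {c,m} / ∅

Backward fixpoint:
  n0: in=∅ out={h,w}
  n1: in={h,w} out={w}
  n2: in={h,w} out={w}
  n3: in={w} out={w}
  n4: in={w} out=∅
  n5: in=∅ out=∅
  n6: in=∅ out=∅

live-out(n1) = ["w"]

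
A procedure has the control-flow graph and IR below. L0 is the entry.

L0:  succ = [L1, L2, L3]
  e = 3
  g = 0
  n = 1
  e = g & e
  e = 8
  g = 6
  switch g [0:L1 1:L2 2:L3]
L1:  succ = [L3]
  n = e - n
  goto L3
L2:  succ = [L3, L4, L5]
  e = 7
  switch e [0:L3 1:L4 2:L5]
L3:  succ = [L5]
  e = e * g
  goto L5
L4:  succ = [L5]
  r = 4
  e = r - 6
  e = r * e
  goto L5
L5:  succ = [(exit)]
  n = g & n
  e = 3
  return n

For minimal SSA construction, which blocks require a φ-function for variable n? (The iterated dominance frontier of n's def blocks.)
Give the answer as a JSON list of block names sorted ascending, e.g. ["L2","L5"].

Answer: ["L3", "L5"]

Derivation:
idom tree: L1←L0 L2←L0 L3←L0 L4←L2 L5←L0
Dom at joins:
  L3: preds {L0,L1,L2}: {L0} ∩ {L0,L1} ∩ {L0,L2} = {L0}; idom=L0
  L5: preds {L2,L3,L4}: {L0,L2} ∩ {L0,L3} ∩ {L0,L2,L4} = {L0}; idom=L0

DF walk-up:
  L3←L0: walk · to L0
  L3←L1: walk L1 to L0
  L3←L2: walk L2 to L0
  L5←L2: walk L2 to L0
  L5←L3: walk L3 to L0
  L5←L4: walk L4→L2 to L0
  L0 → ∅
  L1 → {L3}
  L2 → {L3,L5}
  L3 → {L5}
  L4 → {L5}
  L5 → ∅

φ for n: defs {L0,L1,L5}
  DF⁺ = {L3,L5}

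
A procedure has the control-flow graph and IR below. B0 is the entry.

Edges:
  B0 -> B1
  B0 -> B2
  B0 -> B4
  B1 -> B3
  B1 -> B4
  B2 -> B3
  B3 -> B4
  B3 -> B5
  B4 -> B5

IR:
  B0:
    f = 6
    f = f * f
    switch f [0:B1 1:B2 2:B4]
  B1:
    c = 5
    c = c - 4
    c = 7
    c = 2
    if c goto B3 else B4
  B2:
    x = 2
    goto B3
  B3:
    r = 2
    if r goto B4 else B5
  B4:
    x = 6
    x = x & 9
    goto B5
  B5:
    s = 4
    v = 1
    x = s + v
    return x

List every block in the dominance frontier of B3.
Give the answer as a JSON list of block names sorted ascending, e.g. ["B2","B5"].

Answer: ["B4", "B5"]

Derivation:
idom tree: B1←B0 B2←B0 B3←B0 B4←B0 B5←B0
Dom∩ at merges:
  B3: preds {B1,B2}: {B0,B1} ∩ {B0,B2} = {B0}; idom=B0
  B4: preds {B0,B1,B3}: {B0} ∩ {B0,B1} ∩ {B0,B3} = {B0}; idom=B0
  B5: preds {B3,B4}: {B0,B3} ∩ {B0,B4} = {B0}; idom=B0

DF walk-up:
  join B3 pred B1: B1 stop@B0
  join B3 pred B2: B2 stop@B0
  join B4 pred B0: · stop@B0
  join B4 pred B1: B1 stop@B0
  join B4 pred B3: B3 stop@B0
  join B5 pred B3: B3 stop@B0
  join B5 pred B4: B4 stop@B0
  B0: DF=∅
  B1: DF={B3,B4}
  B2: DF={B3}
  B3: DF={B4,B5}
  B4: DF={B5}
  B5: DF=∅

DF(B3) = ["B4", "B5"]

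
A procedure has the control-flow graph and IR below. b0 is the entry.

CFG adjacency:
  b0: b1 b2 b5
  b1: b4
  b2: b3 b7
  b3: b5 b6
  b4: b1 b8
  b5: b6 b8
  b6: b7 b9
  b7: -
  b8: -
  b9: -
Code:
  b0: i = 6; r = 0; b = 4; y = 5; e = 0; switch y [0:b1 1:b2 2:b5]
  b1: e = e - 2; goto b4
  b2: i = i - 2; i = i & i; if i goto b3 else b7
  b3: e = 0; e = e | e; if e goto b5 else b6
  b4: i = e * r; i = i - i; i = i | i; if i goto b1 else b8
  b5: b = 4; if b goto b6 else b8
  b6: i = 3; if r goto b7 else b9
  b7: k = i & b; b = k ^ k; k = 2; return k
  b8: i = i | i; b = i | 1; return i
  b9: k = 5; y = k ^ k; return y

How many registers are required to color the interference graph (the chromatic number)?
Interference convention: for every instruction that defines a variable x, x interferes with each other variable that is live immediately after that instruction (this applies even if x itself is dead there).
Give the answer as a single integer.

Answer: 5

Working:
Per-block:
  b0 def {b,e,i,r,y} use ∅
  b1 def {e} use {e}
  b2 def {i} use {i}
  b3 def {e} use ∅
  b4 def {i} use {e,r}
  b5 def {b} use ∅
  b6 def {i} use {r}
  b7 def {b,k} use {b,i}
  b8 def {b,i} use {i}
  b9 def {k,y} use ∅

Live sets:
  live b0: ∅→{b,e,i,r}
  live b1: {e,r}→{e,r}
  live b2: {b,i,r}→{b,i,r}
  live b3: {b,i,r}→{b,i,r}
  live b4: {e,r}→{e,i,r}
  live b5: {i,r}→{b,i,r}
  live b6: {b,r}→{b,i}
  live b7: {b,i}→∅
  live b8: {i}→∅
  live b9: ∅→∅

Interference:
  b: {e,i,r,y}
  e: {b,i,r,y}
  i: {b,e,r,y}
  k: ∅
  r: {b,e,i,y}
  y: {b,e,i,r}

Colouring:
  lower bound: {b,e,i,r,y} mutually conflict ⇒ χ ≥ 5
  5-colouring: R0={b,k}  R1={e}  R2={i}  R3={r}  R4={y}
  χ = 5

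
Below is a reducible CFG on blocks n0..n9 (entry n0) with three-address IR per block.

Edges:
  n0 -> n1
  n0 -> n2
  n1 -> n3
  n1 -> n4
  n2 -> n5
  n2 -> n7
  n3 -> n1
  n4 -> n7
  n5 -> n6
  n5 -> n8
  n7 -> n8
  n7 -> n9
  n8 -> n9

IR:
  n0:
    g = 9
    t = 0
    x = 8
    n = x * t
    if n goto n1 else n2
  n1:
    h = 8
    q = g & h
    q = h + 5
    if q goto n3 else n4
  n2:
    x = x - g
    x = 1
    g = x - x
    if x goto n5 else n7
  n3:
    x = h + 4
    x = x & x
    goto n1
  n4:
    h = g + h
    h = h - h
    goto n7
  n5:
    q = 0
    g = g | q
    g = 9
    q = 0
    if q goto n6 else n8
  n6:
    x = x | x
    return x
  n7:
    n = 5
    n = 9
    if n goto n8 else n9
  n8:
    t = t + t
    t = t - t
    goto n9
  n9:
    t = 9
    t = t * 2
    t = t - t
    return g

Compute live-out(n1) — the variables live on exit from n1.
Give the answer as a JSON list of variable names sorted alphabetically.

Block summaries:
  n0 def {g,n,t,x} use ∅
  n1 def {h,q} use {g}
  n2 def {g,x} use {g,x}
  n3 def {x} use {h}
  n4 def {h} use {g,h}
  n5 def {g,q} use {g}
  n6 def {x} use {x}
  n7 def {n} use ∅
  n8 def {t} use {t}
  n9 def {t} use {g}

Live sets:
  live n0: ∅→{g,t,x}
  live n1: {g,t}→{g,h,t}
  live n2: {g,t,x}→{g,t,x}
  live n3: {g,h,t}→{g,t}
  live n4: {g,h,t}→{g,t}
  live n5: {g,t,x}→{g,t,x}
  live n6: {x}→∅
  live n7: {g,t}→{g,t}
  live n8: {g,t}→{g}
  live n9: {g}→∅

live-out(n1) = ["g", "h", "t"]

Answer: ["g", "h", "t"]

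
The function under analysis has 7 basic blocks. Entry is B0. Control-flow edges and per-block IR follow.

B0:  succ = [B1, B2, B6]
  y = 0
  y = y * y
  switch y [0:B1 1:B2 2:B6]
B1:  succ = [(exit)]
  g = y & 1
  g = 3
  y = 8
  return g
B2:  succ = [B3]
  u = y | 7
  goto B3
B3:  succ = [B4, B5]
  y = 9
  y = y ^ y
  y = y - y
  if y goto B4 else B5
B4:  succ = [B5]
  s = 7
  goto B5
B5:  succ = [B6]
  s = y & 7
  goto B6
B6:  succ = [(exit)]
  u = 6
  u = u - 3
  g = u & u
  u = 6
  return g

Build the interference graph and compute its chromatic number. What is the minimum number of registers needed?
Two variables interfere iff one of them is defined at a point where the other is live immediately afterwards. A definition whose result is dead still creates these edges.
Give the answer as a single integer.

Block summaries:
  B0: def={y} ue=∅
  B1: def={g,y} ue={y}
  B2: def={u} ue={y}
  B3: def={y} ue=∅
  B4: def={s} ue=∅
  B5: def={s} ue={y}
  B6: def={g,u} ue=∅

Backward fixpoint:
  live B0: ∅→{y}
  live B1: {y}→∅
  live B2: {y}→∅
  live B3: ∅→{y}
  live B4: {y}→{y}
  live B5: {y}→∅
  live B6: ∅→∅

Interference:
  g: {u,y}
  s: {y}
  u: {g}
  y: {g,s}

Registers:
  lower bound: {g,u} mutually conflict ⇒ χ ≥ 2
  assign g→c0 s→c0 u→c1 y→c1 — no edge inside a register ⇒ χ ≤ 2
  χ = 2

Answer: 2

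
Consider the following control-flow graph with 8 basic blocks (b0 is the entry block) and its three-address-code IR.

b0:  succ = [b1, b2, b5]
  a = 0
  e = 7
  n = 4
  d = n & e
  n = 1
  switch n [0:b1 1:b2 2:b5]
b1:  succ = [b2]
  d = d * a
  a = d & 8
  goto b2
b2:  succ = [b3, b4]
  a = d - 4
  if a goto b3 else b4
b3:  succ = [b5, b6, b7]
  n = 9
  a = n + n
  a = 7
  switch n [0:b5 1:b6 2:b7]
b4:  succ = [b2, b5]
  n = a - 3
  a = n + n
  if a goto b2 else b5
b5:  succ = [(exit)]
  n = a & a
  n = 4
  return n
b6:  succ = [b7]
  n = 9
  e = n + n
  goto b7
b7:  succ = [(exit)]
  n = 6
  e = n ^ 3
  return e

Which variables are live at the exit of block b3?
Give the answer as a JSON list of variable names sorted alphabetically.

Answer: ["a"]

Analysis:
Block summaries:
  b0: {a,d,e,n} / ∅
  b1: {a,d} / {a,d}
  b2: {a} / {d}
  b3: {a,n} / ∅
  b4: {a,n} / {a}
  b5: {n} / {a}
  b6: {e,n} / ∅
  b7: {e,n} / ∅

Liveness:
  b0 li=∅ lo={a,d}
  b1 li={a,d} lo={d}
  b2 li={d} lo={a,d}
  b3 li=∅ lo={a}
  b4 li={a,d} lo={a,d}
  b5 li={a} lo=∅
  b6 li=∅ lo=∅
  b7 li=∅ lo=∅

live-out(b3) = ["a"]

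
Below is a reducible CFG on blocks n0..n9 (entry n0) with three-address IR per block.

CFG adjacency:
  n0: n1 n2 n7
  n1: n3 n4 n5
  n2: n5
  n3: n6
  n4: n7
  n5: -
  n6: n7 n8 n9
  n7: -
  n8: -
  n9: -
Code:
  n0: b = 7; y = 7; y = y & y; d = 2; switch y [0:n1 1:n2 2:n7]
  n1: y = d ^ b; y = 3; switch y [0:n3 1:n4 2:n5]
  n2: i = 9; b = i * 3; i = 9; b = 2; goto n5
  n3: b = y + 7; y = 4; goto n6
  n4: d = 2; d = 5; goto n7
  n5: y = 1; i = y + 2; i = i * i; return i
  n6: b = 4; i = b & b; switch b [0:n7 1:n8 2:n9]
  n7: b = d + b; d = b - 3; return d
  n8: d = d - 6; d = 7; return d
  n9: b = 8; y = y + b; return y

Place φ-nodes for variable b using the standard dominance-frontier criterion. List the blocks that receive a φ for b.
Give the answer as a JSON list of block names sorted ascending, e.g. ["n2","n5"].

Answer: ["n5", "n7"]

Working:
idom tree: n1←n0 n2←n0 n3←n1 n4←n1 n5←n0 n6←n3 n7←n0 n8←n6 n9←n6
Dom∩ at merges:
  n5: preds {n1,n2}: {n0,n1} ∩ {n0,n2} = {n0}; idom=n0
  n7: preds {n0,n4,n6}: {n0} ∩ {n0,n1,n4} ∩ {n0,n1,n3,n6} = {n0}; idom=n0

Frontier:
  n5←n1: walk n1 to n0
  n5←n2: walk n2 to n0
  n7←n0: walk · to n0
  n7←n4: walk n4→n1 to n0
  n7←n6: walk n6→n3→n1 to n0
  n0 → ∅
  n1 → {n5,n7}
  n2 → {n5}
  n3 → {n7}
  n4 → {n7}
  n5 → ∅
  n6 → {n7}
  n7 → ∅
  n8 → ∅
  n9 → ∅

φ for b: defs {n0,n2,n3,n6,n7,n9}
  DF⁺ = {n5,n7}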